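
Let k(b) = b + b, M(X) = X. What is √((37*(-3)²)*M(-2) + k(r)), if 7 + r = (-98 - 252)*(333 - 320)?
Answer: 2*I*√2445 ≈ 98.894*I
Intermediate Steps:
r = -4557 (r = -7 + (-98 - 252)*(333 - 320) = -7 - 350*13 = -7 - 4550 = -4557)
k(b) = 2*b
√((37*(-3)²)*M(-2) + k(r)) = √((37*(-3)²)*(-2) + 2*(-4557)) = √((37*9)*(-2) - 9114) = √(333*(-2) - 9114) = √(-666 - 9114) = √(-9780) = 2*I*√2445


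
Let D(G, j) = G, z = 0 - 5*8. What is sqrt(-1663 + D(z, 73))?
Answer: I*sqrt(1703) ≈ 41.267*I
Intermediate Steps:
z = -40 (z = 0 - 40 = -40)
sqrt(-1663 + D(z, 73)) = sqrt(-1663 - 40) = sqrt(-1703) = I*sqrt(1703)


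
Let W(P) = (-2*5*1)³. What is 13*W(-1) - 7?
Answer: -13007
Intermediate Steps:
W(P) = -1000 (W(P) = (-10*1)³ = (-10)³ = -1000)
13*W(-1) - 7 = 13*(-1000) - 7 = -13000 - 7 = -13007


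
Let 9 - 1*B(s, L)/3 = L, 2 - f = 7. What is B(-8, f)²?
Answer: 1764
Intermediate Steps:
f = -5 (f = 2 - 1*7 = 2 - 7 = -5)
B(s, L) = 27 - 3*L
B(-8, f)² = (27 - 3*(-5))² = (27 + 15)² = 42² = 1764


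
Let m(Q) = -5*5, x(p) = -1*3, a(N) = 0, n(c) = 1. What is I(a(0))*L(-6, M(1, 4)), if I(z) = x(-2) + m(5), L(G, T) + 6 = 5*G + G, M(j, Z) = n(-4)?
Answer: 1176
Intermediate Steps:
M(j, Z) = 1
x(p) = -3
L(G, T) = -6 + 6*G (L(G, T) = -6 + (5*G + G) = -6 + 6*G)
m(Q) = -25
I(z) = -28 (I(z) = -3 - 25 = -28)
I(a(0))*L(-6, M(1, 4)) = -28*(-6 + 6*(-6)) = -28*(-6 - 36) = -28*(-42) = 1176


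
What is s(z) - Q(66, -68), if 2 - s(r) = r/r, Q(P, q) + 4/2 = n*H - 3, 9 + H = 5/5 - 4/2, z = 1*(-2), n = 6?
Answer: 66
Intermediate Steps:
z = -2
H = -10 (H = -9 + (5/5 - 4/2) = -9 + (5*(⅕) - 4*½) = -9 + (1 - 2) = -9 - 1 = -10)
Q(P, q) = -65 (Q(P, q) = -2 + (6*(-10) - 3) = -2 + (-60 - 3) = -2 - 63 = -65)
s(r) = 1 (s(r) = 2 - r/r = 2 - 1*1 = 2 - 1 = 1)
s(z) - Q(66, -68) = 1 - 1*(-65) = 1 + 65 = 66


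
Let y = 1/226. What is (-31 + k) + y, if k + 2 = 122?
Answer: 20115/226 ≈ 89.004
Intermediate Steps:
k = 120 (k = -2 + 122 = 120)
y = 1/226 ≈ 0.0044248
(-31 + k) + y = (-31 + 120) + 1/226 = 89 + 1/226 = 20115/226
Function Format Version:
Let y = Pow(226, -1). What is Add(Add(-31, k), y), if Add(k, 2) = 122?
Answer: Rational(20115, 226) ≈ 89.004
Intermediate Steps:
k = 120 (k = Add(-2, 122) = 120)
y = Rational(1, 226) ≈ 0.0044248
Add(Add(-31, k), y) = Add(Add(-31, 120), Rational(1, 226)) = Add(89, Rational(1, 226)) = Rational(20115, 226)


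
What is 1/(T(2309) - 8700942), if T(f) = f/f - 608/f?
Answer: -2309/20090473377 ≈ -1.1493e-7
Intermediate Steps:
T(f) = 1 - 608/f
1/(T(2309) - 8700942) = 1/((-608 + 2309)/2309 - 8700942) = 1/((1/2309)*1701 - 8700942) = 1/(1701/2309 - 8700942) = 1/(-20090473377/2309) = -2309/20090473377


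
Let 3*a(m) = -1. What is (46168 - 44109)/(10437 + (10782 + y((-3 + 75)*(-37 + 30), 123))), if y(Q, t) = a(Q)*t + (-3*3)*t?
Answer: 2059/20071 ≈ 0.10259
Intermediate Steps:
a(m) = -⅓ (a(m) = (⅓)*(-1) = -⅓)
y(Q, t) = -28*t/3 (y(Q, t) = -t/3 + (-3*3)*t = -t/3 - 9*t = -28*t/3)
(46168 - 44109)/(10437 + (10782 + y((-3 + 75)*(-37 + 30), 123))) = (46168 - 44109)/(10437 + (10782 - 28/3*123)) = 2059/(10437 + (10782 - 1148)) = 2059/(10437 + 9634) = 2059/20071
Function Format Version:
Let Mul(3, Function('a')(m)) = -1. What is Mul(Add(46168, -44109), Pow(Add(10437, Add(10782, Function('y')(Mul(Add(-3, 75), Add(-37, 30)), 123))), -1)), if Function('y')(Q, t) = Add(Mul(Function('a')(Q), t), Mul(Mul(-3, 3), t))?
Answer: Rational(2059, 20071) ≈ 0.10259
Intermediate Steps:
Function('a')(m) = Rational(-1, 3) (Function('a')(m) = Mul(Rational(1, 3), -1) = Rational(-1, 3))
Function('y')(Q, t) = Mul(Rational(-28, 3), t) (Function('y')(Q, t) = Add(Mul(Rational(-1, 3), t), Mul(Mul(-3, 3), t)) = Add(Mul(Rational(-1, 3), t), Mul(-9, t)) = Mul(Rational(-28, 3), t))
Mul(Add(46168, -44109), Pow(Add(10437, Add(10782, Function('y')(Mul(Add(-3, 75), Add(-37, 30)), 123))), -1)) = Mul(Add(46168, -44109), Pow(Add(10437, Add(10782, Mul(Rational(-28, 3), 123))), -1)) = Mul(2059, Pow(Add(10437, Add(10782, -1148)), -1)) = Mul(2059, Pow(Add(10437, 9634), -1)) = Mul(2059, Pow(20071, -1)) = Mul(2059, Rational(1, 20071)) = Rational(2059, 20071)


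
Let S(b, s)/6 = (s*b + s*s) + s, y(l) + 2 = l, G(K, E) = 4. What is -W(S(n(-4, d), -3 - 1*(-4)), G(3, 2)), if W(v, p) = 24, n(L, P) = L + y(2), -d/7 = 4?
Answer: -24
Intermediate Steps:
d = -28 (d = -7*4 = -28)
y(l) = -2 + l
n(L, P) = L (n(L, P) = L + (-2 + 2) = L + 0 = L)
S(b, s) = 6*s + 6*s² + 6*b*s (S(b, s) = 6*((s*b + s*s) + s) = 6*((b*s + s²) + s) = 6*((s² + b*s) + s) = 6*(s + s² + b*s) = 6*s + 6*s² + 6*b*s)
-W(S(n(-4, d), -3 - 1*(-4)), G(3, 2)) = -1*24 = -24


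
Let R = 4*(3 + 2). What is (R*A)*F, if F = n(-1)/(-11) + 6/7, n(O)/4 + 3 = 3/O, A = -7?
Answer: -4680/11 ≈ -425.45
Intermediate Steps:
n(O) = -12 + 12/O (n(O) = -12 + 4*(3/O) = -12 + 12/O)
F = 234/77 (F = (-12 + 12/(-1))/(-11) + 6/7 = (-12 + 12*(-1))*(-1/11) + 6*(⅐) = (-12 - 12)*(-1/11) + 6/7 = -24*(-1/11) + 6/7 = 24/11 + 6/7 = 234/77 ≈ 3.0390)
R = 20 (R = 4*5 = 20)
(R*A)*F = (20*(-7))*(234/77) = -140*234/77 = -4680/11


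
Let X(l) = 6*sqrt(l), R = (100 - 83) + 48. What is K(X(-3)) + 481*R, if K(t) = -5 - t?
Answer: 31260 - 6*I*sqrt(3) ≈ 31260.0 - 10.392*I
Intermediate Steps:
R = 65 (R = 17 + 48 = 65)
K(X(-3)) + 481*R = (-5 - 6*sqrt(-3)) + 481*65 = (-5 - 6*I*sqrt(3)) + 31265 = 31260 - 6*I*sqrt(3)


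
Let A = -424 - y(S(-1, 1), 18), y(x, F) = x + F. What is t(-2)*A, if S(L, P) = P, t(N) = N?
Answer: 886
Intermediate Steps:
y(x, F) = F + x
A = -443 (A = -424 - (18 + 1) = -424 - 1*19 = -424 - 19 = -443)
t(-2)*A = -2*(-443) = 886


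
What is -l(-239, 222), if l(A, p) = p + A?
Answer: 17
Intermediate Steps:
l(A, p) = A + p
-l(-239, 222) = -(-239 + 222) = -1*(-17) = 17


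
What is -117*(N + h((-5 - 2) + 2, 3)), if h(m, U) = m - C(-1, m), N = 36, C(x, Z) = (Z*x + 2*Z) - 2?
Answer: -4446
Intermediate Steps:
C(x, Z) = -2 + 2*Z + Z*x (C(x, Z) = (2*Z + Z*x) - 2 = -2 + 2*Z + Z*x)
h(m, U) = 2 (h(m, U) = m - (-2 + 2*m + m*(-1)) = m - (-2 + 2*m - m) = m - (-2 + m) = m + (2 - m) = 2)
-117*(N + h((-5 - 2) + 2, 3)) = -117*(36 + 2) = -117*38 = -4446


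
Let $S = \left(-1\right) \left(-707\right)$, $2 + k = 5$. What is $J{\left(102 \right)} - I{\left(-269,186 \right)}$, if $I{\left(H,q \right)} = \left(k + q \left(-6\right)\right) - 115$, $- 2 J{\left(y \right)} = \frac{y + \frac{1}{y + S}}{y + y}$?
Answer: $\frac{405245897}{330072} \approx 1227.8$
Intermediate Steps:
$k = 3$ ($k = -2 + 5 = 3$)
$S = 707$
$J{\left(y \right)} = - \frac{y + \frac{1}{707 + y}}{4 y}$ ($J{\left(y \right)} = - \frac{\left(y + \frac{1}{y + 707}\right) \frac{1}{y + y}}{2} = - \frac{\left(y + \frac{1}{707 + y}\right) \frac{1}{2 y}}{2} = - \frac{\frac{1}{2} \frac{1}{y} \left(y + \frac{1}{707 + y}\right)}{2} = - \frac{y + \frac{1}{707 + y}}{4 y}$)
$I{\left(H,q \right)} = -112 - 6 q$ ($I{\left(H,q \right)} = \left(3 + q \left(-6\right)\right) - 115 = \left(3 - 6 q\right) - 115 = -112 - 6 q$)
$J{\left(102 \right)} - I{\left(-269,186 \right)} = \frac{-1 - 102^{2} - 72114}{4 \cdot 102 \left(707 + 102\right)} - \left(-112 - 1116\right) = \frac{1}{4} \cdot \frac{1}{102} \cdot \frac{1}{809} \left(-1 - 10404 - 72114\right) - \left(-112 - 1116\right) = \frac{1}{4} \cdot \frac{1}{102} \cdot \frac{1}{809} \left(-1 - 10404 - 72114\right) - -1228 = \frac{1}{4} \cdot \frac{1}{102} \cdot \frac{1}{809} \left(-82519\right) + 1228 = - \frac{82519}{330072} + 1228 = \frac{405245897}{330072}$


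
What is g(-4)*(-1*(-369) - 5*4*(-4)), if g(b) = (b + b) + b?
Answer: -5388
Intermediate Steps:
g(b) = 3*b (g(b) = 2*b + b = 3*b)
g(-4)*(-1*(-369) - 5*4*(-4)) = (3*(-4))*(-1*(-369) - 5*4*(-4)) = -12*(369 - 20*(-4)) = -12*(369 + 80) = -12*449 = -5388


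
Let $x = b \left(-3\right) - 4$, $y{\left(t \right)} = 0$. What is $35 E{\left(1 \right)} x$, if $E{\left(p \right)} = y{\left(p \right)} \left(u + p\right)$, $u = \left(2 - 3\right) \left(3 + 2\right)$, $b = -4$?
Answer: $0$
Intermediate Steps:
$x = 8$ ($x = \left(-4\right) \left(-3\right) - 4 = 12 - 4 = 8$)
$u = -5$ ($u = \left(-1\right) 5 = -5$)
$E{\left(p \right)} = 0$ ($E{\left(p \right)} = 0 \left(-5 + p\right) = 0$)
$35 E{\left(1 \right)} x = 35 \cdot 0 \cdot 8 = 0 \cdot 8 = 0$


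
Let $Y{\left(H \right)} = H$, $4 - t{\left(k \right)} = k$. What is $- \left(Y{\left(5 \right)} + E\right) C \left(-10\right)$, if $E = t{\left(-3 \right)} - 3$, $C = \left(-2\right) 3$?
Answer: $-540$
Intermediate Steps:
$t{\left(k \right)} = 4 - k$
$C = -6$
$E = 4$ ($E = \left(4 - -3\right) - 3 = \left(4 + 3\right) - 3 = 7 - 3 = 4$)
$- \left(Y{\left(5 \right)} + E\right) C \left(-10\right) = - \left(5 + 4\right) \left(-6\right) \left(-10\right) = - 9 \left(-6\right) \left(-10\right) = - \left(-54\right) \left(-10\right) = \left(-1\right) 540 = -540$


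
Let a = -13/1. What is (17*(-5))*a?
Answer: 1105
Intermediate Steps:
a = -13 (a = -13*1 = -13)
(17*(-5))*a = (17*(-5))*(-13) = -85*(-13) = 1105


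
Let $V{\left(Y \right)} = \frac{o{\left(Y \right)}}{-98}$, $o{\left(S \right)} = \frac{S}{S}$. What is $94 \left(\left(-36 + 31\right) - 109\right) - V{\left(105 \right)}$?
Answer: $- \frac{1050167}{98} \approx -10716.0$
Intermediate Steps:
$o{\left(S \right)} = 1$
$V{\left(Y \right)} = - \frac{1}{98}$ ($V{\left(Y \right)} = 1 \frac{1}{-98} = 1 \left(- \frac{1}{98}\right) = - \frac{1}{98}$)
$94 \left(\left(-36 + 31\right) - 109\right) - V{\left(105 \right)} = 94 \left(\left(-36 + 31\right) - 109\right) - - \frac{1}{98} = 94 \left(-5 - 109\right) + \frac{1}{98} = 94 \left(-114\right) + \frac{1}{98} = -10716 + \frac{1}{98} = - \frac{1050167}{98}$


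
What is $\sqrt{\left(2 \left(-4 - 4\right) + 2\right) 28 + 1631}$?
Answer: $\sqrt{1239} \approx 35.199$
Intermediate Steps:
$\sqrt{\left(2 \left(-4 - 4\right) + 2\right) 28 + 1631} = \sqrt{\left(2 \left(-8\right) + 2\right) 28 + 1631} = \sqrt{\left(-16 + 2\right) 28 + 1631} = \sqrt{\left(-14\right) 28 + 1631} = \sqrt{-392 + 1631} = \sqrt{1239}$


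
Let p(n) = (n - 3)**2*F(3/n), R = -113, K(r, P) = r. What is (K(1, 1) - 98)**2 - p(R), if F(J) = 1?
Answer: -4047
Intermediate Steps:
p(n) = (-3 + n)**2 (p(n) = (n - 3)**2*1 = (-3 + n)**2*1 = (-3 + n)**2)
(K(1, 1) - 98)**2 - p(R) = (1 - 98)**2 - (-3 - 113)**2 = (-97)**2 - 1*(-116)**2 = 9409 - 1*13456 = 9409 - 13456 = -4047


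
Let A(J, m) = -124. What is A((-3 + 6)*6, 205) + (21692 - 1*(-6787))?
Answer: 28355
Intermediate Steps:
A((-3 + 6)*6, 205) + (21692 - 1*(-6787)) = -124 + (21692 - 1*(-6787)) = -124 + (21692 + 6787) = -124 + 28479 = 28355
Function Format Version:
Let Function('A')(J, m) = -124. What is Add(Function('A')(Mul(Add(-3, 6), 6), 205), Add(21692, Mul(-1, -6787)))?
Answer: 28355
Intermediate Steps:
Add(Function('A')(Mul(Add(-3, 6), 6), 205), Add(21692, Mul(-1, -6787))) = Add(-124, Add(21692, Mul(-1, -6787))) = Add(-124, Add(21692, 6787)) = Add(-124, 28479) = 28355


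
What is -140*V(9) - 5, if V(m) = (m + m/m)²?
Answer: -14005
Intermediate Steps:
V(m) = (1 + m)² (V(m) = (m + 1)² = (1 + m)²)
-140*V(9) - 5 = -140*(1 + 9)² - 5 = -140*10² - 5 = -140*100 - 5 = -14000 - 5 = -14005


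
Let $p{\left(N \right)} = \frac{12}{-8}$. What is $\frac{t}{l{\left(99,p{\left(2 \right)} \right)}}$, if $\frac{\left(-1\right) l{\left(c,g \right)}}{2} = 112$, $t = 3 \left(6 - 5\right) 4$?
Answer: $- \frac{3}{56} \approx -0.053571$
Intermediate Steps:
$p{\left(N \right)} = - \frac{3}{2}$ ($p{\left(N \right)} = 12 \left(- \frac{1}{8}\right) = - \frac{3}{2}$)
$t = 12$ ($t = 3 \left(6 - 5\right) 4 = 3 \cdot 1 \cdot 4 = 3 \cdot 4 = 12$)
$l{\left(c,g \right)} = -224$ ($l{\left(c,g \right)} = \left(-2\right) 112 = -224$)
$\frac{t}{l{\left(99,p{\left(2 \right)} \right)}} = \frac{12}{-224} = 12 \left(- \frac{1}{224}\right) = - \frac{3}{56}$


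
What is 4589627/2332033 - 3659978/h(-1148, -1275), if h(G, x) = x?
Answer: 8541041249699/2973342075 ≈ 2872.5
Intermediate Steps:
4589627/2332033 - 3659978/h(-1148, -1275) = 4589627/2332033 - 3659978/(-1275) = 4589627*(1/2332033) - 3659978*(-1/1275) = 4589627/2332033 + 3659978/1275 = 8541041249699/2973342075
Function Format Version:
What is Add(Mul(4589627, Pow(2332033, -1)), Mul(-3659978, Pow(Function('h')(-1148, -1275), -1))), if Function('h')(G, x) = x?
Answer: Rational(8541041249699, 2973342075) ≈ 2872.5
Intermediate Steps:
Add(Mul(4589627, Pow(2332033, -1)), Mul(-3659978, Pow(Function('h')(-1148, -1275), -1))) = Add(Mul(4589627, Pow(2332033, -1)), Mul(-3659978, Pow(-1275, -1))) = Add(Mul(4589627, Rational(1, 2332033)), Mul(-3659978, Rational(-1, 1275))) = Add(Rational(4589627, 2332033), Rational(3659978, 1275)) = Rational(8541041249699, 2973342075)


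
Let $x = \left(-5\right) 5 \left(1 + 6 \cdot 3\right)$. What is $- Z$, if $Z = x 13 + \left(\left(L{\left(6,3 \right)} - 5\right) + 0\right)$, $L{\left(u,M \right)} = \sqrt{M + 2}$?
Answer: $6180 - \sqrt{5} \approx 6177.8$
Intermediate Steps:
$L{\left(u,M \right)} = \sqrt{2 + M}$
$x = -475$ ($x = - 25 \left(1 + 18\right) = \left(-25\right) 19 = -475$)
$Z = -6180 + \sqrt{5}$ ($Z = \left(-475\right) 13 + \left(\left(\sqrt{2 + 3} - 5\right) + 0\right) = -6175 + \left(\left(\sqrt{5} - 5\right) + 0\right) = -6175 + \left(\left(-5 + \sqrt{5}\right) + 0\right) = -6175 - \left(5 - \sqrt{5}\right) = -6180 + \sqrt{5} \approx -6177.8$)
$- Z = - (-6180 + \sqrt{5}) = 6180 - \sqrt{5}$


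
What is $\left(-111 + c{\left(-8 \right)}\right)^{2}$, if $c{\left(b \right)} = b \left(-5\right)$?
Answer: $5041$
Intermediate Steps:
$c{\left(b \right)} = - 5 b$
$\left(-111 + c{\left(-8 \right)}\right)^{2} = \left(-111 - -40\right)^{2} = \left(-111 + 40\right)^{2} = \left(-71\right)^{2} = 5041$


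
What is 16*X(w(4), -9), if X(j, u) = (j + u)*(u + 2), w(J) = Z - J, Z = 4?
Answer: 1008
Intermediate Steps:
w(J) = 4 - J
X(j, u) = (2 + u)*(j + u) (X(j, u) = (j + u)*(2 + u) = (2 + u)*(j + u))
16*X(w(4), -9) = 16*((-9)² + 2*(4 - 1*4) + 2*(-9) + (4 - 1*4)*(-9)) = 16*(81 + 2*(4 - 4) - 18 + (4 - 4)*(-9)) = 16*(81 + 2*0 - 18 + 0*(-9)) = 16*(81 + 0 - 18 + 0) = 16*63 = 1008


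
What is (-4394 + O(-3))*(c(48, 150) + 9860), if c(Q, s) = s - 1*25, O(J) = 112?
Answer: -42755770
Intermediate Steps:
c(Q, s) = -25 + s (c(Q, s) = s - 25 = -25 + s)
(-4394 + O(-3))*(c(48, 150) + 9860) = (-4394 + 112)*((-25 + 150) + 9860) = -4282*(125 + 9860) = -4282*9985 = -42755770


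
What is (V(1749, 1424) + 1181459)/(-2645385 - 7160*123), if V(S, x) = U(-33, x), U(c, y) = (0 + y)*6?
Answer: -1190003/3526065 ≈ -0.33749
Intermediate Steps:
U(c, y) = 6*y (U(c, y) = y*6 = 6*y)
V(S, x) = 6*x
(V(1749, 1424) + 1181459)/(-2645385 - 7160*123) = (6*1424 + 1181459)/(-2645385 - 7160*123) = (8544 + 1181459)/(-2645385 - 880680) = 1190003/(-3526065) = 1190003*(-1/3526065) = -1190003/3526065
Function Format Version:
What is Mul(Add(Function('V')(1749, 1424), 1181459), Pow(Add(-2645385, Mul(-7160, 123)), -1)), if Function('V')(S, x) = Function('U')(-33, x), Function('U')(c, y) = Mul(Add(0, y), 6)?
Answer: Rational(-1190003, 3526065) ≈ -0.33749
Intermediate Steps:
Function('U')(c, y) = Mul(6, y) (Function('U')(c, y) = Mul(y, 6) = Mul(6, y))
Function('V')(S, x) = Mul(6, x)
Mul(Add(Function('V')(1749, 1424), 1181459), Pow(Add(-2645385, Mul(-7160, 123)), -1)) = Mul(Add(Mul(6, 1424), 1181459), Pow(Add(-2645385, Mul(-7160, 123)), -1)) = Mul(Add(8544, 1181459), Pow(Add(-2645385, -880680), -1)) = Mul(1190003, Pow(-3526065, -1)) = Mul(1190003, Rational(-1, 3526065)) = Rational(-1190003, 3526065)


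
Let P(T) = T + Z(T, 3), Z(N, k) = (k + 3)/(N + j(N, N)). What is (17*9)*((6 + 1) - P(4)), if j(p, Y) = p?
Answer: 1377/4 ≈ 344.25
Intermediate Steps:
Z(N, k) = (3 + k)/(2*N) (Z(N, k) = (k + 3)/(N + N) = (3 + k)/((2*N)) = (3 + k)*(1/(2*N)) = (3 + k)/(2*N))
P(T) = T + 3/T (P(T) = T + (3 + 3)/(2*T) = T + (½)*6/T = T + 3/T)
(17*9)*((6 + 1) - P(4)) = (17*9)*((6 + 1) - (4 + 3/4)) = 153*(7 - (4 + 3*(¼))) = 153*(7 - (4 + ¾)) = 153*(7 - 1*19/4) = 153*(7 - 19/4) = 153*(9/4) = 1377/4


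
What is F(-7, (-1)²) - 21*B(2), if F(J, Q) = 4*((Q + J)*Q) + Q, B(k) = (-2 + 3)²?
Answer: -44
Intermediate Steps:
B(k) = 1 (B(k) = 1² = 1)
F(J, Q) = Q + 4*Q*(J + Q) (F(J, Q) = 4*((J + Q)*Q) + Q = 4*(Q*(J + Q)) + Q = 4*Q*(J + Q) + Q = Q + 4*Q*(J + Q))
F(-7, (-1)²) - 21*B(2) = (-1)²*(1 + 4*(-7) + 4*(-1)²) - 21*1 = 1*(1 - 28 + 4*1) - 21 = 1*(1 - 28 + 4) - 21 = 1*(-23) - 21 = -23 - 21 = -44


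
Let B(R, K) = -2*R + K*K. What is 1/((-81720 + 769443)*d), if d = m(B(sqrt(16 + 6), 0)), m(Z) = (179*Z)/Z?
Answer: 1/123102417 ≈ 8.1233e-9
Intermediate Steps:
B(R, K) = K**2 - 2*R (B(R, K) = -2*R + K**2 = K**2 - 2*R)
m(Z) = 179
d = 179
1/((-81720 + 769443)*d) = 1/((-81720 + 769443)*179) = (1/179)/687723 = (1/687723)*(1/179) = 1/123102417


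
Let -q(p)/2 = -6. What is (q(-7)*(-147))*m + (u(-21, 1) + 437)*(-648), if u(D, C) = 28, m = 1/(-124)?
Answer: -9340479/31 ≈ -3.0131e+5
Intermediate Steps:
m = -1/124 ≈ -0.0080645
q(p) = 12 (q(p) = -2*(-6) = 12)
(q(-7)*(-147))*m + (u(-21, 1) + 437)*(-648) = (12*(-147))*(-1/124) + (28 + 437)*(-648) = -1764*(-1/124) + 465*(-648) = 441/31 - 301320 = -9340479/31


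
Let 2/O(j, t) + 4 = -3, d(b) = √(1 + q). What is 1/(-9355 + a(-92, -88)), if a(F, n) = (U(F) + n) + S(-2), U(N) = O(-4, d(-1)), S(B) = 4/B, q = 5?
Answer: -7/66117 ≈ -0.00010587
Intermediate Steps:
d(b) = √6 (d(b) = √(1 + 5) = √6)
O(j, t) = -2/7 (O(j, t) = 2/(-4 - 3) = 2/(-7) = 2*(-⅐) = -2/7)
U(N) = -2/7
a(F, n) = -16/7 + n (a(F, n) = (-2/7 + n) + 4/(-2) = (-2/7 + n) + 4*(-½) = (-2/7 + n) - 2 = -16/7 + n)
1/(-9355 + a(-92, -88)) = 1/(-9355 + (-16/7 - 88)) = 1/(-9355 - 632/7) = 1/(-66117/7) = -7/66117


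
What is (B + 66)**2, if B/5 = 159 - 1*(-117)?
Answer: 2090916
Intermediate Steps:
B = 1380 (B = 5*(159 - 1*(-117)) = 5*(159 + 117) = 5*276 = 1380)
(B + 66)**2 = (1380 + 66)**2 = 1446**2 = 2090916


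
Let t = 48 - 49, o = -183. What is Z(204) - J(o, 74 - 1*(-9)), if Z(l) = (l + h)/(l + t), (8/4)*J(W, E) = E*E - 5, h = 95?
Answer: -698427/203 ≈ -3440.5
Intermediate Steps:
t = -1
J(W, E) = -5/2 + E²/2 (J(W, E) = (E*E - 5)/2 = (E² - 5)/2 = (-5 + E²)/2 = -5/2 + E²/2)
Z(l) = (95 + l)/(-1 + l) (Z(l) = (l + 95)/(l - 1) = (95 + l)/(-1 + l))
Z(204) - J(o, 74 - 1*(-9)) = (95 + 204)/(-1 + 204) - (-5/2 + (74 - 1*(-9))²/2) = 299/203 - (-5/2 + (74 + 9)²/2) = (1/203)*299 - (-5/2 + (½)*83²) = 299/203 - (-5/2 + (½)*6889) = 299/203 - (-5/2 + 6889/2) = 299/203 - 1*3442 = 299/203 - 3442 = -698427/203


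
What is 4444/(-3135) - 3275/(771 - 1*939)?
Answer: 96167/5320 ≈ 18.077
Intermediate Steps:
4444/(-3135) - 3275/(771 - 1*939) = 4444*(-1/3135) - 3275/(771 - 939) = -404/285 - 3275/(-168) = -404/285 - 3275*(-1/168) = -404/285 + 3275/168 = 96167/5320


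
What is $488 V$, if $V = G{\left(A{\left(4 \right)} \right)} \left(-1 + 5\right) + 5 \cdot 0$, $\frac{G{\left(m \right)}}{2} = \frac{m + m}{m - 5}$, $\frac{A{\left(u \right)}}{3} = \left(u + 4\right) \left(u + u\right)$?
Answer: $\frac{1499136}{187} \approx 8016.8$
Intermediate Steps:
$A{\left(u \right)} = 6 u \left(4 + u\right)$ ($A{\left(u \right)} = 3 \left(u + 4\right) \left(u + u\right) = 3 \left(4 + u\right) 2 u = 3 \cdot 2 u \left(4 + u\right) = 6 u \left(4 + u\right)$)
$G{\left(m \right)} = \frac{4 m}{-5 + m}$ ($G{\left(m \right)} = 2 \frac{m + m}{m - 5} = 2 \frac{2 m}{-5 + m} = \frac{4 m}{-5 + m}$)
$V = \frac{3072}{187}$ ($V = \frac{4 \cdot 6 \cdot 4 \left(4 + 4\right)}{-5 + 6 \cdot 4 \left(4 + 4\right)} \left(-1 + 5\right) + 5 \cdot 0 = \frac{4 \cdot 6 \cdot 4 \cdot 8}{-5 + 6 \cdot 4 \cdot 8} \cdot 4 + 0 = 4 \cdot 192 \frac{1}{-5 + 192} \cdot 4 + 0 = 4 \cdot 192 \cdot \frac{1}{187} \cdot 4 + 0 = \frac{768}{187} \cdot 4 + 0 = \frac{3072}{187} + 0 = \frac{3072}{187} \approx 16.428$)
$488 V = 488 \cdot \frac{3072}{187} = \frac{1499136}{187}$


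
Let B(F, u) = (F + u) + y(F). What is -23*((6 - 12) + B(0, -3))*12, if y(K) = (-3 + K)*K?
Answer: 2484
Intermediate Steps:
y(K) = K*(-3 + K)
B(F, u) = F + u + F*(-3 + F) (B(F, u) = (F + u) + F*(-3 + F) = F + u + F*(-3 + F))
-23*((6 - 12) + B(0, -3))*12 = -23*((6 - 12) + (0 - 3 + 0*(-3 + 0)))*12 = -23*(-6 + (0 - 3 + 0*(-3)))*12 = -23*(-6 + (0 - 3 + 0))*12 = -23*(-6 - 3)*12 = -23*(-9)*12 = 207*12 = 2484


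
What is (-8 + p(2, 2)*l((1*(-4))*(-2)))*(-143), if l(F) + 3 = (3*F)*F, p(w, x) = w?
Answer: -52910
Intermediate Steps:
l(F) = -3 + 3*F² (l(F) = -3 + (3*F)*F = -3 + 3*F²)
(-8 + p(2, 2)*l((1*(-4))*(-2)))*(-143) = (-8 + 2*(-3 + 3*((1*(-4))*(-2))²))*(-143) = (-8 + 2*(-3 + 3*(-4*(-2))²))*(-143) = (-8 + 2*(-3 + 3*8²))*(-143) = (-8 + 2*(-3 + 3*64))*(-143) = (-8 + 2*(-3 + 192))*(-143) = (-8 + 2*189)*(-143) = (-8 + 378)*(-143) = 370*(-143) = -52910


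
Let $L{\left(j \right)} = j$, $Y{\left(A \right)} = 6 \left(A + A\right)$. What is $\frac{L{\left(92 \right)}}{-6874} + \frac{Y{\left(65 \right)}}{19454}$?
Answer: $\frac{892988}{33431699} \approx 0.026711$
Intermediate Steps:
$Y{\left(A \right)} = 12 A$ ($Y{\left(A \right)} = 6 \cdot 2 A = 12 A$)
$\frac{L{\left(92 \right)}}{-6874} + \frac{Y{\left(65 \right)}}{19454} = \frac{92}{-6874} + \frac{12 \cdot 65}{19454} = 92 \left(- \frac{1}{6874}\right) + 780 \cdot \frac{1}{19454} = - \frac{46}{3437} + \frac{390}{9727} = \frac{892988}{33431699}$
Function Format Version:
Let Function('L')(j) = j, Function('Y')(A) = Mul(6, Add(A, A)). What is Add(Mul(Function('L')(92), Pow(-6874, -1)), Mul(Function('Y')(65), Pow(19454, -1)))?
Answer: Rational(892988, 33431699) ≈ 0.026711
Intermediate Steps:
Function('Y')(A) = Mul(12, A) (Function('Y')(A) = Mul(6, Mul(2, A)) = Mul(12, A))
Add(Mul(Function('L')(92), Pow(-6874, -1)), Mul(Function('Y')(65), Pow(19454, -1))) = Add(Mul(92, Pow(-6874, -1)), Mul(Mul(12, 65), Pow(19454, -1))) = Add(Mul(92, Rational(-1, 6874)), Mul(780, Rational(1, 19454))) = Add(Rational(-46, 3437), Rational(390, 9727)) = Rational(892988, 33431699)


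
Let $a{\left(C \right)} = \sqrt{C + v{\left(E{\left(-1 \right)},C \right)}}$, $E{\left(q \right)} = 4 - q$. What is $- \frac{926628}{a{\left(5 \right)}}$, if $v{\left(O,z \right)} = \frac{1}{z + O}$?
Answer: $- \frac{308876 \sqrt{510}}{17} \approx -4.1032 \cdot 10^{5}$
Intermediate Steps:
$v{\left(O,z \right)} = \frac{1}{O + z}$
$a{\left(C \right)} = \sqrt{C + \frac{1}{5 + C}}$ ($a{\left(C \right)} = \sqrt{C + \frac{1}{\left(4 - -1\right) + C}} = \sqrt{C + \frac{1}{\left(4 + 1\right) + C}} = \sqrt{C + \frac{1}{5 + C}}$)
$- \frac{926628}{a{\left(5 \right)}} = - \frac{926628}{\sqrt{\frac{1 + 5 \left(5 + 5\right)}{5 + 5}}} = - \frac{926628}{\sqrt{\frac{1 + 5 \cdot 10}{10}}} = - \frac{926628}{\sqrt{\frac{1 + 50}{10}}} = - \frac{926628}{\sqrt{\frac{1}{10} \cdot 51}} = - \frac{926628}{\sqrt{\frac{51}{10}}} = - \frac{926628}{\frac{1}{10} \sqrt{510}} = - 926628 \frac{\sqrt{510}}{51} = - \frac{308876 \sqrt{510}}{17}$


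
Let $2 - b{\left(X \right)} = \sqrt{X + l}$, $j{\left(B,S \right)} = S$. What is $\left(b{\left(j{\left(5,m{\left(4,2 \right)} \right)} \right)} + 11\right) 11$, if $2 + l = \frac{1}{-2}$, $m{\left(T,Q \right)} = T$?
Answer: $143 - \frac{11 \sqrt{6}}{2} \approx 129.53$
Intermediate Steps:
$l = - \frac{5}{2}$ ($l = -2 + \frac{1}{-2} = -2 - \frac{1}{2} = - \frac{5}{2} \approx -2.5$)
$b{\left(X \right)} = 2 - \sqrt{- \frac{5}{2} + X}$ ($b{\left(X \right)} = 2 - \sqrt{X - \frac{5}{2}} = 2 - \sqrt{- \frac{5}{2} + X}$)
$\left(b{\left(j{\left(5,m{\left(4,2 \right)} \right)} \right)} + 11\right) 11 = \left(\left(2 - \frac{\sqrt{-10 + 4 \cdot 4}}{2}\right) + 11\right) 11 = \left(\left(2 - \frac{\sqrt{-10 + 16}}{2}\right) + 11\right) 11 = \left(\left(2 - \frac{\sqrt{6}}{2}\right) + 11\right) 11 = \left(13 - \frac{\sqrt{6}}{2}\right) 11 = 143 - \frac{11 \sqrt{6}}{2}$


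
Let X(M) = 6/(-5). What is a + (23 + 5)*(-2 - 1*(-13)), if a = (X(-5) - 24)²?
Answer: 23576/25 ≈ 943.04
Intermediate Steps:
X(M) = -6/5 (X(M) = 6*(-⅕) = -6/5)
a = 15876/25 (a = (-6/5 - 24)² = (-126/5)² = 15876/25 ≈ 635.04)
a + (23 + 5)*(-2 - 1*(-13)) = 15876/25 + (23 + 5)*(-2 - 1*(-13)) = 15876/25 + 28*(-2 + 13) = 15876/25 + 28*11 = 15876/25 + 308 = 23576/25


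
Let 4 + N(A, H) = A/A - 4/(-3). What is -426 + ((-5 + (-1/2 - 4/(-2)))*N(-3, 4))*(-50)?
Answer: -2153/3 ≈ -717.67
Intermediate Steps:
N(A, H) = -5/3 (N(A, H) = -4 + (A/A - 4/(-3)) = -4 + (1 - 4*(-⅓)) = -4 + (1 + 4/3) = -4 + 7/3 = -5/3)
-426 + ((-5 + (-1/2 - 4/(-2)))*N(-3, 4))*(-50) = -426 + ((-5 + (-1/2 - 4/(-2)))*(-5/3))*(-50) = -426 + ((-5 + (-1*½ - 4*(-½)))*(-5/3))*(-50) = -426 + ((-5 + (-½ + 2))*(-5/3))*(-50) = -426 + ((-5 + 3/2)*(-5/3))*(-50) = -426 - 7/2*(-5/3)*(-50) = -426 + (35/6)*(-50) = -426 - 875/3 = -2153/3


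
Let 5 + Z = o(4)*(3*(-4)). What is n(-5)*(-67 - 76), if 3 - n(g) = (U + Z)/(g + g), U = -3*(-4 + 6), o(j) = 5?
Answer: 5863/10 ≈ 586.30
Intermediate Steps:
U = -6 (U = -3*2 = -6)
Z = -65 (Z = -5 + 5*(3*(-4)) = -5 + 5*(-12) = -5 - 60 = -65)
n(g) = 3 + 71/(2*g) (n(g) = 3 - (-6 - 65)/(g + g) = 3 - (-71)/(2*g) = 3 + 71/(2*g))
n(-5)*(-67 - 76) = (3 + (71/2)/(-5))*(-67 - 76) = (3 + (71/2)*(-1/5))*(-143) = (3 - 71/10)*(-143) = -41/10*(-143) = 5863/10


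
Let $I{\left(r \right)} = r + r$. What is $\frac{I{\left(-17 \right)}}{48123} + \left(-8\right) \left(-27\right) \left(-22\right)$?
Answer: $- \frac{228680530}{48123} \approx -4752.0$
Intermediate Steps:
$I{\left(r \right)} = 2 r$
$\frac{I{\left(-17 \right)}}{48123} + \left(-8\right) \left(-27\right) \left(-22\right) = \frac{2 \left(-17\right)}{48123} + \left(-8\right) \left(-27\right) \left(-22\right) = \left(-34\right) \frac{1}{48123} + 216 \left(-22\right) = - \frac{34}{48123} - 4752 = - \frac{228680530}{48123}$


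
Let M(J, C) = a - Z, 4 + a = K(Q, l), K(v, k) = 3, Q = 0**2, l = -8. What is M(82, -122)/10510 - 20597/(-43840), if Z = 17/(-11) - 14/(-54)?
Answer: 6429664399/13684524480 ≈ 0.46985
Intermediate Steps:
Z = -382/297 (Z = 17*(-1/11) - 14*(-1/54) = -17/11 + 7/27 = -382/297 ≈ -1.2862)
Q = 0
a = -1 (a = -4 + 3 = -1)
M(J, C) = 85/297 (M(J, C) = -1 - 1*(-382/297) = -1 + 382/297 = 85/297)
M(82, -122)/10510 - 20597/(-43840) = (85/297)/10510 - 20597/(-43840) = (85/297)*(1/10510) - 20597*(-1/43840) = 17/624294 + 20597/43840 = 6429664399/13684524480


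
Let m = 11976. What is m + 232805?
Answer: 244781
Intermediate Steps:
m + 232805 = 11976 + 232805 = 244781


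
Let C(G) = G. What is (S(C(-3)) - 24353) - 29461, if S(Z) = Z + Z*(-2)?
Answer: -53811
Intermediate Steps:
S(Z) = -Z (S(Z) = Z - 2*Z = -Z)
(S(C(-3)) - 24353) - 29461 = (-1*(-3) - 24353) - 29461 = (3 - 24353) - 29461 = -24350 - 29461 = -53811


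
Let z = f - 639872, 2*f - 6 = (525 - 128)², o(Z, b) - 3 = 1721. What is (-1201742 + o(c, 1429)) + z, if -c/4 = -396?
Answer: -3522165/2 ≈ -1.7611e+6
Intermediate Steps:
c = 1584 (c = -4*(-396) = 1584)
o(Z, b) = 1724 (o(Z, b) = 3 + 1721 = 1724)
f = 157615/2 (f = 3 + (525 - 128)²/2 = 3 + (½)*397² = 3 + (½)*157609 = 3 + 157609/2 = 157615/2 ≈ 78808.)
z = -1122129/2 (z = 157615/2 - 639872 = -1122129/2 ≈ -5.6106e+5)
(-1201742 + o(c, 1429)) + z = (-1201742 + 1724) - 1122129/2 = -1200018 - 1122129/2 = -3522165/2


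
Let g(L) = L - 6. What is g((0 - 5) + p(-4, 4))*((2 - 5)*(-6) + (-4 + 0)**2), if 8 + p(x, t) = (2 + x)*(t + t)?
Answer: -1190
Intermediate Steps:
p(x, t) = -8 + 2*t*(2 + x) (p(x, t) = -8 + (2 + x)*(t + t) = -8 + (2 + x)*(2*t) = -8 + 2*t*(2 + x))
g(L) = -6 + L
g((0 - 5) + p(-4, 4))*((2 - 5)*(-6) + (-4 + 0)**2) = (-6 + ((0 - 5) + (-8 + 4*4 + 2*4*(-4))))*((2 - 5)*(-6) + (-4 + 0)**2) = (-6 + (-5 + (-8 + 16 - 32)))*(-3*(-6) + (-4)**2) = (-6 + (-5 - 24))*(18 + 16) = (-6 - 29)*34 = -35*34 = -1190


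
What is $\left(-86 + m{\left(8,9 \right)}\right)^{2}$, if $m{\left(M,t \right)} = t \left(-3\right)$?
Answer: $12769$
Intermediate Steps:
$m{\left(M,t \right)} = - 3 t$
$\left(-86 + m{\left(8,9 \right)}\right)^{2} = \left(-86 - 27\right)^{2} = \left(-113\right)^{2} = 12769$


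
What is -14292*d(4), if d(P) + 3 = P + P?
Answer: -71460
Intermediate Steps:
d(P) = -3 + 2*P (d(P) = -3 + (P + P) = -3 + 2*P)
-14292*d(4) = -14292*(-3 + 2*4) = -14292*(-3 + 8) = -14292*5 = -71460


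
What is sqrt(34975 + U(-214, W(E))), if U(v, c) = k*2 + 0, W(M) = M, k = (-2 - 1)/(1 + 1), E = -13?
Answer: 2*sqrt(8743) ≈ 187.01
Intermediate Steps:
k = -3/2 ≈ -1.5000
U(v, c) = -3 (U(v, c) = -3/2*2 + 0 = -3 + 0 = -3)
sqrt(34975 + U(-214, W(E))) = sqrt(34975 - 3) = sqrt(34972) = 2*sqrt(8743)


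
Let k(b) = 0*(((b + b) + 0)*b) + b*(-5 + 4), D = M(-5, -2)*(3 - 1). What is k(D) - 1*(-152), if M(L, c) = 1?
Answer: 150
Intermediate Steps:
D = 2 (D = 1*(3 - 1) = 1*2 = 2)
k(b) = -b (k(b) = 0*((2*b + 0)*b) + b*(-1) = 0*((2*b)*b) - b = 0*(2*b²) - b = 0 - b = -b)
k(D) - 1*(-152) = -1*2 - 1*(-152) = -2 + 152 = 150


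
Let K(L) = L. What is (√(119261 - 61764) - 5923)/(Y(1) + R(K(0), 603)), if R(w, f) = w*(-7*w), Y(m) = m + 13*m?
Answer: -5923/14 + √57497/14 ≈ -405.94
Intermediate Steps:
Y(m) = 14*m
R(w, f) = -7*w²
(√(119261 - 61764) - 5923)/(Y(1) + R(K(0), 603)) = (√(119261 - 61764) - 5923)/(14*1 - 7*0²) = (√57497 - 5923)/(14 - 7*0) = (-5923 + √57497)/(14 + 0) = (-5923 + √57497)/14 = (-5923 + √57497)*(1/14) = -5923/14 + √57497/14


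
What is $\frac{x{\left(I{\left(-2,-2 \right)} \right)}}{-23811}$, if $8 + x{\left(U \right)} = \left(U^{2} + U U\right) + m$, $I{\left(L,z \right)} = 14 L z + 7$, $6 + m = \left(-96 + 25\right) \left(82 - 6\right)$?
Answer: $- \frac{2528}{23811} \approx -0.10617$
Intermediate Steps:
$m = -5402$ ($m = -6 + \left(-96 + 25\right) \left(82 - 6\right) = -6 - 5396 = -5402$)
$I{\left(L,z \right)} = 7 + 14 L z$ ($I{\left(L,z \right)} = 14 L z + 7 = 7 + 14 L z$)
$x{\left(U \right)} = -5410 + 2 U^{2}$ ($x{\left(U \right)} = -8 - \left(5402 - U^{2} - U U\right) = -8 + \left(\left(U^{2} + U^{2}\right) - 5402\right) = -8 + \left(2 U^{2} - 5402\right) = -8 + \left(-5402 + 2 U^{2}\right) = -5410 + 2 U^{2}$)
$\frac{x{\left(I{\left(-2,-2 \right)} \right)}}{-23811} = \frac{-5410 + 2 \left(7 + 14 \left(-2\right) \left(-2\right)\right)^{2}}{-23811} = \left(-5410 + 2 \left(7 + 56\right)^{2}\right) \left(- \frac{1}{23811}\right) = \left(-5410 + 2 \cdot 63^{2}\right) \left(- \frac{1}{23811}\right) = \left(-5410 + 2 \cdot 3969\right) \left(- \frac{1}{23811}\right) = \left(-5410 + 7938\right) \left(- \frac{1}{23811}\right) = 2528 \left(- \frac{1}{23811}\right) = - \frac{2528}{23811}$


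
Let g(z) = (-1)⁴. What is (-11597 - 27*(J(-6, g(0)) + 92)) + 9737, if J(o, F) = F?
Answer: -4371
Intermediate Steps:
g(z) = 1
(-11597 - 27*(J(-6, g(0)) + 92)) + 9737 = (-11597 - 27*(1 + 92)) + 9737 = (-11597 - 27*93) + 9737 = (-11597 - 2511) + 9737 = -14108 + 9737 = -4371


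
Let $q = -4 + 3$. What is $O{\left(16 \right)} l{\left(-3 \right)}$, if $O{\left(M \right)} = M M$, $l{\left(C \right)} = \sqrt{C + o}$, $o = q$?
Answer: $512 i \approx 512.0 i$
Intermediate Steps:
$q = -1$
$o = -1$
$l{\left(C \right)} = \sqrt{-1 + C}$ ($l{\left(C \right)} = \sqrt{C - 1} = \sqrt{-1 + C}$)
$O{\left(M \right)} = M^{2}$
$O{\left(16 \right)} l{\left(-3 \right)} = 16^{2} \sqrt{-1 - 3} = 256 \sqrt{-4} = 256 \cdot 2 i = 512 i$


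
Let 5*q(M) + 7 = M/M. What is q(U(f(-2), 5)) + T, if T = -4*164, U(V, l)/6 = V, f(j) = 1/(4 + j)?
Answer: -3286/5 ≈ -657.20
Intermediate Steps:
U(V, l) = 6*V
q(M) = -6/5 (q(M) = -7/5 + (M/M)/5 = -7/5 + (1/5)*1 = -7/5 + 1/5 = -6/5)
T = -656
q(U(f(-2), 5)) + T = -6/5 - 656 = -3286/5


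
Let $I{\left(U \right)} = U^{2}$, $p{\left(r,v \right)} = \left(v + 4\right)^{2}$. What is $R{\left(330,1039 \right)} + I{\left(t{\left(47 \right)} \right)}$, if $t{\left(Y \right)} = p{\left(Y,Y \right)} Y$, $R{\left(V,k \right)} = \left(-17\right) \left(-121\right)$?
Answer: $14944331066$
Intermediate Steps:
$R{\left(V,k \right)} = 2057$
$p{\left(r,v \right)} = \left(4 + v\right)^{2}$
$t{\left(Y \right)} = Y \left(4 + Y\right)^{2}$ ($t{\left(Y \right)} = \left(4 + Y\right)^{2} Y = Y \left(4 + Y\right)^{2}$)
$R{\left(330,1039 \right)} + I{\left(t{\left(47 \right)} \right)} = 2057 + \left(47 \left(4 + 47\right)^{2}\right)^{2} = 2057 + \left(47 \cdot 51^{2}\right)^{2} = 2057 + \left(47 \cdot 2601\right)^{2} = 2057 + 122247^{2} = 2057 + 14944329009 = 14944331066$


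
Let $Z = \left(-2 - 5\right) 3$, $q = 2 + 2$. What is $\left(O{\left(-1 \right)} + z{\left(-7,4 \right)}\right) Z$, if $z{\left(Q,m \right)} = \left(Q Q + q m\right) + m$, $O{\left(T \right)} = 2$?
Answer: $-1491$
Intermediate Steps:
$q = 4$
$Z = -21$ ($Z = \left(-7\right) 3 = -21$)
$z{\left(Q,m \right)} = Q^{2} + 5 m$ ($z{\left(Q,m \right)} = \left(Q Q + 4 m\right) + m = \left(Q^{2} + 4 m\right) + m = Q^{2} + 5 m$)
$\left(O{\left(-1 \right)} + z{\left(-7,4 \right)}\right) Z = \left(2 + \left(\left(-7\right)^{2} + 5 \cdot 4\right)\right) \left(-21\right) = \left(2 + \left(49 + 20\right)\right) \left(-21\right) = \left(2 + 69\right) \left(-21\right) = 71 \left(-21\right) = -1491$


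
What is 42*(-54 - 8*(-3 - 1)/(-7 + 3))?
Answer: -2604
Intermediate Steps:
42*(-54 - 8*(-3 - 1)/(-7 + 3)) = 42*(-54 - (-32)/(-4)) = 42*(-54 - (-32)*(-1)/4) = 42*(-54 - 8*1) = 42*(-54 - 8) = 42*(-62) = -2604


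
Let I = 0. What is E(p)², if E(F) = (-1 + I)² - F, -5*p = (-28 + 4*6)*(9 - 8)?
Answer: 1/25 ≈ 0.040000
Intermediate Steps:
p = ⅘ (p = -(-28 + 4*6)*(9 - 8)/5 = -(-28 + 24)/5 = -(-4)/5 = -⅕*(-4) = ⅘ ≈ 0.80000)
E(F) = 1 - F (E(F) = (-1 + 0)² - F = (-1)² - F = 1 - F)
E(p)² = (1 - 1*⅘)² = (1 - ⅘)² = (⅕)² = 1/25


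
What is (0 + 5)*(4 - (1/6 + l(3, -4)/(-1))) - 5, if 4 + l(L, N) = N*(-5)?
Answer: 565/6 ≈ 94.167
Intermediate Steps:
l(L, N) = -4 - 5*N (l(L, N) = -4 + N*(-5) = -4 - 5*N)
(0 + 5)*(4 - (1/6 + l(3, -4)/(-1))) - 5 = (0 + 5)*(4 - (1/6 + (-4 - 5*(-4))/(-1))) - 5 = 5*(4 - (1*(1/6) + (-4 + 20)*(-1))) - 5 = 5*(4 - (1/6 + 16*(-1))) - 5 = 5*(4 - (1/6 - 16)) - 5 = 5*(4 - 1*(-95/6)) - 5 = 5*(4 + 95/6) - 5 = 5*(119/6) - 5 = 595/6 - 5 = 565/6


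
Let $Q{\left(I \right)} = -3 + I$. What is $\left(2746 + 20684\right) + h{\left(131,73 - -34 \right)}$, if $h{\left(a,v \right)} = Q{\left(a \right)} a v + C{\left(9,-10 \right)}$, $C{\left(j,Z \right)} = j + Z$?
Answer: $1817605$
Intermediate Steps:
$C{\left(j,Z \right)} = Z + j$
$h{\left(a,v \right)} = -1 + a v \left(-3 + a\right)$ ($h{\left(a,v \right)} = \left(-3 + a\right) a v + \left(-10 + 9\right) = a \left(-3 + a\right) v - 1 = a v \left(-3 + a\right) - 1 = -1 + a v \left(-3 + a\right)$)
$\left(2746 + 20684\right) + h{\left(131,73 - -34 \right)} = \left(2746 + 20684\right) - \left(1 - 131 \left(73 - -34\right) \left(-3 + 131\right)\right) = 23430 - \left(1 - 131 \left(73 + 34\right) 128\right) = 23430 - \left(1 - 1794176\right) = 23430 + \left(-1 + 1794176\right) = 23430 + 1794175 = 1817605$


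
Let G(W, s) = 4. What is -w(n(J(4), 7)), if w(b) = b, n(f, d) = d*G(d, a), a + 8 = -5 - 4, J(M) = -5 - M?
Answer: -28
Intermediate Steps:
a = -17 (a = -8 + (-5 - 4) = -8 - 9 = -17)
n(f, d) = 4*d (n(f, d) = d*4 = 4*d)
-w(n(J(4), 7)) = -4*7 = -1*28 = -28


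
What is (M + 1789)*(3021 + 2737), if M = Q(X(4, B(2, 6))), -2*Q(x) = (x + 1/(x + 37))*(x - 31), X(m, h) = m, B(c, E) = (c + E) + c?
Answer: 435169487/41 ≈ 1.0614e+7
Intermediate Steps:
B(c, E) = E + 2*c (B(c, E) = (E + c) + c = E + 2*c)
Q(x) = -(-31 + x)*(x + 1/(37 + x))/2 (Q(x) = -(x + 1/(x + 37))*(x - 31)/2 = -(x + 1/(37 + x))*(-31 + x)/2 = -(-31 + x)*(x + 1/(37 + x))/2)
M = 4455/82 (M = (31 - 1*4³ - 6*4² + 1146*4)/(2*(37 + 4)) = (½)*(31 - 1*64 - 6*16 + 4584)/41 = (½)*(1/41)*(31 - 64 - 96 + 4584) = (½)*(1/41)*4455 = 4455/82 ≈ 54.329)
(M + 1789)*(3021 + 2737) = (4455/82 + 1789)*(3021 + 2737) = (151153/82)*5758 = 435169487/41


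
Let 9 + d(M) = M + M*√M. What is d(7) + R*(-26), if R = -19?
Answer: 492 + 7*√7 ≈ 510.52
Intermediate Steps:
d(M) = -9 + M + M^(3/2) (d(M) = -9 + (M + M*√M) = -9 + (M + M^(3/2)) = -9 + M + M^(3/2))
d(7) + R*(-26) = (-9 + 7 + 7^(3/2)) - 19*(-26) = (-9 + 7 + 7*√7) + 494 = (-2 + 7*√7) + 494 = 492 + 7*√7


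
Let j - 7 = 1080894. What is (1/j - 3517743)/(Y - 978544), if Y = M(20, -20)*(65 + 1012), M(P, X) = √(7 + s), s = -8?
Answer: 3720749092628260448/1035016233571598365 + 4095111484778034*I/1035016233571598365 ≈ 3.5949 + 0.0039566*I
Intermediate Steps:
j = 1080901 (j = 7 + 1080894 = 1080901)
M(P, X) = I (M(P, X) = √(7 - 8) = √(-1) = I)
Y = 1077*I (Y = I*(65 + 1012) = I*1077 = 1077*I ≈ 1077.0*I)
(1/j - 3517743)/(Y - 978544) = (1/1080901 - 3517743)/(1077*I - 978544) = (1/1080901 - 3517743)/(-978544 + 1077*I) = -3802331926442*(-978544 - 1077*I)/1035016233571598365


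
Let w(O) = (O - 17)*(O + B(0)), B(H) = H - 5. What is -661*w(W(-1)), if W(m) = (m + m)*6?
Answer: -325873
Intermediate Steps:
B(H) = -5 + H
W(m) = 12*m (W(m) = (2*m)*6 = 12*m)
w(O) = (-17 + O)*(-5 + O) (w(O) = (O - 17)*(O + (-5 + 0)) = (-17 + O)*(O - 5) = (-17 + O)*(-5 + O))
-661*w(W(-1)) = -661*(85 + (12*(-1))² - 264*(-1)) = -661*(85 + (-12)² - 22*(-12)) = -661*(85 + 144 + 264) = -661*493 = -325873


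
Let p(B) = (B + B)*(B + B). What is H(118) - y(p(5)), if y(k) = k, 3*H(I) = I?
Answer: -182/3 ≈ -60.667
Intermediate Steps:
p(B) = 4*B² (p(B) = (2*B)*(2*B) = 4*B²)
H(I) = I/3
H(118) - y(p(5)) = (⅓)*118 - 4*5² = 118/3 - 4*25 = 118/3 - 1*100 = 118/3 - 100 = -182/3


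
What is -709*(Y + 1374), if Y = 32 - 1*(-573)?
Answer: -1403111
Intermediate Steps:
Y = 605 (Y = 32 + 573 = 605)
-709*(Y + 1374) = -709*(605 + 1374) = -709*1979 = -1403111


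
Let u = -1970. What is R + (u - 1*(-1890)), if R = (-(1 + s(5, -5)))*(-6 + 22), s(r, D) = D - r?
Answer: 64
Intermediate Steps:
R = 144 (R = (-(1 + (-5 - 1*5)))*(-6 + 22) = -(1 + (-5 - 5))*16 = -(1 - 10)*16 = -1*(-9)*16 = 9*16 = 144)
R + (u - 1*(-1890)) = 144 + (-1970 - 1*(-1890)) = 144 + (-1970 + 1890) = 144 - 80 = 64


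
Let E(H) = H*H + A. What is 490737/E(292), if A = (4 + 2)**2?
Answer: 490737/85300 ≈ 5.7531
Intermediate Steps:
A = 36 (A = 6**2 = 36)
E(H) = 36 + H**2 (E(H) = H*H + 36 = H**2 + 36 = 36 + H**2)
490737/E(292) = 490737/(36 + 292**2) = 490737/(36 + 85264) = 490737/85300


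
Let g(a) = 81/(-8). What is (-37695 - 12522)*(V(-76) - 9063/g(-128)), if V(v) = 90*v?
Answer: 895603456/3 ≈ 2.9853e+8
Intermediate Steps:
g(a) = -81/8 (g(a) = 81*(-1/8) = -81/8)
(-37695 - 12522)*(V(-76) - 9063/g(-128)) = (-37695 - 12522)*(90*(-76) - 9063/(-81/8)) = -50217*(-6840 - 9063*(-8/81)) = -50217*(-6840 + 8056/9) = -50217*(-53504/9) = 895603456/3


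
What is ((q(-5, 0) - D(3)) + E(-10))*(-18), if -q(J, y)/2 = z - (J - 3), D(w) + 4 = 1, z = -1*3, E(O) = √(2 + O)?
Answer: 126 - 36*I*√2 ≈ 126.0 - 50.912*I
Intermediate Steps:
z = -3
D(w) = -3 (D(w) = -4 + 1 = -3)
q(J, y) = 2*J (q(J, y) = -2*(-3 - (J - 3)) = -2*(-3 - (-3 + J)) = -2*(-3 + (3 - J)) = -(-2)*J = 2*J)
((q(-5, 0) - D(3)) + E(-10))*(-18) = ((2*(-5) - 1*(-3)) + √(2 - 10))*(-18) = ((-10 + 3) + √(-8))*(-18) = (-7 + 2*I*√2)*(-18) = 126 - 36*I*√2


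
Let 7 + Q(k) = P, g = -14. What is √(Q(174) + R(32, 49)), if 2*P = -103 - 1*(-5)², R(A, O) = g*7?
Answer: 13*I ≈ 13.0*I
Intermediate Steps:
R(A, O) = -98 (R(A, O) = -14*7 = -98)
P = -64 (P = (-103 - 1*(-5)²)/2 = (-103 - 1*25)/2 = (-103 - 25)/2 = (½)*(-128) = -64)
Q(k) = -71 (Q(k) = -7 - 64 = -71)
√(Q(174) + R(32, 49)) = √(-71 - 98) = √(-169) = 13*I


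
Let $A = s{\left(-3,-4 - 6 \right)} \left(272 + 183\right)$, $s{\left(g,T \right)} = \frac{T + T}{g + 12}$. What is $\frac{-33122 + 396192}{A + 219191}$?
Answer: $\frac{3267630}{1963619} \approx 1.6641$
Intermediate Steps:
$s{\left(g,T \right)} = \frac{2 T}{12 + g}$
$A = - \frac{9100}{9}$ ($A = \frac{2 \left(-4 - 6\right)}{12 - 3} \left(272 + 183\right) = \frac{2 \left(-4 - 6\right)}{9} \cdot 455 = 2 \left(-10\right) \frac{1}{9} \cdot 455 = \left(- \frac{20}{9}\right) 455 = - \frac{9100}{9} \approx -1011.1$)
$\frac{-33122 + 396192}{A + 219191} = \frac{-33122 + 396192}{- \frac{9100}{9} + 219191} = \frac{363070}{\frac{1963619}{9}} = 363070 \cdot \frac{9}{1963619} = \frac{3267630}{1963619}$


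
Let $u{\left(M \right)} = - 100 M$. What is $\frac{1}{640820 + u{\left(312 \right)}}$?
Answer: $\frac{1}{609620} \approx 1.6404 \cdot 10^{-6}$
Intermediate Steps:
$\frac{1}{640820 + u{\left(312 \right)}} = \frac{1}{640820 - 31200} = \frac{1}{609620}$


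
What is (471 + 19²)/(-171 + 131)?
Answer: -104/5 ≈ -20.800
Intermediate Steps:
(471 + 19²)/(-171 + 131) = (471 + 361)/(-40) = 832*(-1/40) = -104/5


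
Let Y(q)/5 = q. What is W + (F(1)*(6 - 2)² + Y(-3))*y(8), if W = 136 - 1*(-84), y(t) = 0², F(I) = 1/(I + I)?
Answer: 220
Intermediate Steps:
Y(q) = 5*q
F(I) = 1/(2*I)
y(t) = 0
W = 220 (W = 136 + 84 = 220)
W + (F(1)*(6 - 2)² + Y(-3))*y(8) = 220 + (((½)/1)*(6 - 2)² + 5*(-3))*0 = 220 + (((½)*1)*4² - 15)*0 = 220 + ((½)*16 - 15)*0 = 220 + (8 - 15)*0 = 220 - 7*0 = 220 + 0 = 220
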